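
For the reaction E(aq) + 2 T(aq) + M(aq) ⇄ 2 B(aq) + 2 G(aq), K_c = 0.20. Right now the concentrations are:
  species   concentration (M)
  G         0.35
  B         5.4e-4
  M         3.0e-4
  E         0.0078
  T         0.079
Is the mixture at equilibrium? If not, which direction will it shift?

no; Q > K, reaction proceeds in reverse

Q_c = [B]²·[G]² / ([E]·[T]²·[M]) = (5.4e-4)²·(0.35)² / ((0.0078)·(0.079)²·(3.0e-4)) = 2.4
Q_c = 2.4 > K_c = 0.20: net reverse reaction.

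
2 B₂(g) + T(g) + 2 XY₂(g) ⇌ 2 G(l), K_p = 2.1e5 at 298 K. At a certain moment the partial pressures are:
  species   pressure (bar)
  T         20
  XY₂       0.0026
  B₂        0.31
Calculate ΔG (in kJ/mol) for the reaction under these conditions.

ΔG = -2.49 kJ/mol

(G is a pure liquid — omitted from Q_p.)
Q_p = 1 / (P(B₂)²·P(T)·P(XY₂)²) = 1 / ((0.31)²·(20)·(0.0026)²) = 77000
ΔG = RT ln(Q_p/K_p) = (8.314 J mol⁻¹ K⁻¹)(298 K) × ln(77000/2.1e5)
   = (2.478 kJ/mol)(-1.003) = -2.49 kJ/mol
ΔG < 0, so the forward reaction is spontaneous (proceeds forward).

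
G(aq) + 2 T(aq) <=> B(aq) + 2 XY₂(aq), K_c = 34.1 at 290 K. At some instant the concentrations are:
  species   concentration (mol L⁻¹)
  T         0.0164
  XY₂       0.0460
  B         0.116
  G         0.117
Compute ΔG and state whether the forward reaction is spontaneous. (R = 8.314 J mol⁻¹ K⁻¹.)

ΔG = -3.56 kJ/mol; the forward reaction is spontaneous

Q_c = [B]·[XY₂]² / ([G]·[T]²) = (0.116)·(0.0460)² / ((0.117)·(0.0164)²) = 7.80
ΔG = RT ln(Q_c/K_c) = (8.314 J mol⁻¹ K⁻¹)(290 K) × ln(7.80/34.1)
   = (2.411 kJ/mol)(-1.475) = -3.56 kJ/mol
ΔG < 0, so the forward reaction is spontaneous (proceeds forward).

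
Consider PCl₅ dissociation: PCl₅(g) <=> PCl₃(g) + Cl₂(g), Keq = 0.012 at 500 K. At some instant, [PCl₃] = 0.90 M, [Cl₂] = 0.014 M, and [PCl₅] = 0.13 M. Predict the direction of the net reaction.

Q = [PCl₃]·[Cl₂] / [PCl₅] = (0.90)·(0.014) / (0.13) = 0.097
Q = 0.097 > Keq = 0.012, so the reverse reaction proceeds.

in the reverse direction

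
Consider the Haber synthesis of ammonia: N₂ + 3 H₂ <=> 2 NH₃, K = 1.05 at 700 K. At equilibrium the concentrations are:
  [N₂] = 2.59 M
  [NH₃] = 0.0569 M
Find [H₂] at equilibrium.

At equilibrium, K = [NH₃]² / ([N₂]·[H₂]³) = 1.05.
(0.0569)² / ((2.59)·([H₂])³) = 1.05
[H₂]³ = 0.00119 ⇒ [H₂] = 0.106 M

[H₂] = 0.106 M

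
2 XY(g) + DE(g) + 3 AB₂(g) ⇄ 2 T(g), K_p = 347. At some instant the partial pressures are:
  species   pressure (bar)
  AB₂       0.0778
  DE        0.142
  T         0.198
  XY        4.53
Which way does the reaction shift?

to the right

Q_p = P(T)² / (P(XY)²·P(DE)·P(AB₂)³) = (0.198)² / ((4.53)²·(0.142)·(0.0778)³) = 28.6
Q_p = 28.6 < K_p = 347, so the forward reaction proceeds.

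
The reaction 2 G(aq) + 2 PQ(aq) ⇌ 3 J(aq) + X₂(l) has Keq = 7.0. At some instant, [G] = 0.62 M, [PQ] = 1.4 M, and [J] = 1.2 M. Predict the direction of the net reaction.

(X₂ is a pure liquid — omitted from Q.)
Q = [J]³ / ([G]²·[PQ]²) = (1.2)³ / ((0.62)²·(1.4)²) = 2.3
Q = 2.3 < Keq = 7.0, so the forward reaction proceeds.

in the forward direction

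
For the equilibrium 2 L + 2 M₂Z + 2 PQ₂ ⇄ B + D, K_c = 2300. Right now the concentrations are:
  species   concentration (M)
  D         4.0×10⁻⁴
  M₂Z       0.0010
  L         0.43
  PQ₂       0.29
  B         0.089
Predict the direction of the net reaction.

at equilibrium

Q_c = [B]·[D] / ([L]²·[M₂Z]²·[PQ₂]²) = (0.089)·(4.0×10⁻⁴) / ((0.43)²·(0.0010)²·(0.29)²) = 2300
Q_c = 2300 = K_c, so the system is already at equilibrium.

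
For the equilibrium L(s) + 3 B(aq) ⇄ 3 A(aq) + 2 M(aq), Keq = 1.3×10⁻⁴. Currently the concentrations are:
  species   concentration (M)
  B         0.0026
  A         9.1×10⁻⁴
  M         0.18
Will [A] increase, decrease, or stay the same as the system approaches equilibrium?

decrease

(L is a pure solid — omitted from Q.)
Q = [A]³·[M]² / [B]³ = (9.1×10⁻⁴)³·(0.18)² / (0.0026)³ = 0.0014
Q = 0.0014 > Keq = 1.3×10⁻⁴: net reverse reaction.
A is a product, so it decreases.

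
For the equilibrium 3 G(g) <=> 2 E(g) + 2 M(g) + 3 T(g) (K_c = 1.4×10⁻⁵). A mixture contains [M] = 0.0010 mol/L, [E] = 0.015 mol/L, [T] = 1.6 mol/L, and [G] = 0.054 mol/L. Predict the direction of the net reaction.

to the right

Q_c = [E]²·[M]²·[T]³ / [G]³ = (0.015)²·(0.0010)²·(1.6)³ / (0.054)³ = 5.9×10⁻⁶
Q_c = 5.9×10⁻⁶ < K_c = 1.4×10⁻⁵, so the forward reaction proceeds.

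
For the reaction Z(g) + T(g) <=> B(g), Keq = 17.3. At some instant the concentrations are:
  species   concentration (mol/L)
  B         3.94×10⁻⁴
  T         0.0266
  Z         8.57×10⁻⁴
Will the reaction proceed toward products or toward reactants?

Q = [B] / ([Z]·[T]) = (3.94×10⁻⁴) / ((8.57×10⁻⁴)·(0.0266)) = 17.3
Q = 17.3 = Keq, so the system is already at equilibrium.

at equilibrium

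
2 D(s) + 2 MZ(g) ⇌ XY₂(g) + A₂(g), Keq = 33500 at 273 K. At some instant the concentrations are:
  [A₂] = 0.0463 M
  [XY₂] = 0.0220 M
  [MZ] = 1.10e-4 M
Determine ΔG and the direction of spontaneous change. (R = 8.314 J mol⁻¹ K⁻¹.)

ΔG = 2.09 kJ/mol; the forward reaction is non-spontaneous

(D is a pure solid — omitted from Q.)
Q = [XY₂]·[A₂] / [MZ]² = (0.0220)·(0.0463) / (1.10e-4)² = 84200
ΔG = RT ln(Q/Keq) = (8.314 J mol⁻¹ K⁻¹)(273 K) × ln(84200/33500)
   = (2.270 kJ/mol)(0.9216) = 2.09 kJ/mol
ΔG > 0, so the forward reaction is non-spontaneous (proceeds in reverse).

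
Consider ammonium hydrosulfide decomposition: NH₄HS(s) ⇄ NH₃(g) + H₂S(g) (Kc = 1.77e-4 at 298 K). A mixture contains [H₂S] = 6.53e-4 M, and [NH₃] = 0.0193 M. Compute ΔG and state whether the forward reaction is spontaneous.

(NH₄HS is a pure solid — omitted from Qc.)
Qc = [NH₃]·[H₂S] = (0.0193)·(6.53e-4) = 1.26e-5
ΔG = RT ln(Qc/Kc) = (8.314 J mol⁻¹ K⁻¹)(298 K) × ln(1.26e-5/1.77e-4)
   = (2.478 kJ/mol)(-2.642) = -6.55 kJ/mol
ΔG < 0, so the forward reaction is spontaneous (proceeds forward).

ΔG = -6.55 kJ/mol; the forward reaction is spontaneous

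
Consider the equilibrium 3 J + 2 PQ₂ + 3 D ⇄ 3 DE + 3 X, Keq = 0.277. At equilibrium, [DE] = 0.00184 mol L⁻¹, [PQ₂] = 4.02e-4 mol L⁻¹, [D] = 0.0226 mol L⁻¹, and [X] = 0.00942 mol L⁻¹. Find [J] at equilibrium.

[J] = 0.216 mol L⁻¹

At equilibrium, Keq = [DE]³·[X]³ / ([J]³·[PQ₂]²·[D]³) = 0.277.
(0.00184)³·(0.00942)³ / (([J])³·(4.02e-4)²·(0.0226)³) = 0.277
[J]³ = 0.0101 ⇒ [J] = 0.216 mol L⁻¹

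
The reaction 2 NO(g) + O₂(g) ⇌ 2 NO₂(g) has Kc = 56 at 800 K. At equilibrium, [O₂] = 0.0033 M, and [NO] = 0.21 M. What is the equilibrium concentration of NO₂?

[NO₂] = 0.090 M

At equilibrium, Kc = [NO₂]² / ([NO]²·[O₂]) = 56.
([NO₂])² / ((0.21)²·(0.0033)) = 56
[NO₂]² = 0.00815 ⇒ [NO₂] = 0.090 M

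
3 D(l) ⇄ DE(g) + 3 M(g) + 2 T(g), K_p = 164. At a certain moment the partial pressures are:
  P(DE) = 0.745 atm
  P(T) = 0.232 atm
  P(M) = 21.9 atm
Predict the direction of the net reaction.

in the reverse direction

(D is a pure liquid — omitted from Q_p.)
Q_p = P(DE)·P(M)³·P(T)² = (0.745)·(21.9)³·(0.232)² = 421
Q_p = 421 > K_p = 164, so the reverse reaction proceeds.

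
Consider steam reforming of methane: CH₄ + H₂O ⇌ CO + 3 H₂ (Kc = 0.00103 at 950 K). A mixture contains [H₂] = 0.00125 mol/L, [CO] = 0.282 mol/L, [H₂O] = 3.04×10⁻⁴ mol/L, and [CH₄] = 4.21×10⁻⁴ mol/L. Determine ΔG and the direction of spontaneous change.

ΔG = 11.3 kJ/mol; the forward reaction is non-spontaneous

Qc = [CO]·[H₂]³ / ([CH₄]·[H₂O]) = (0.282)·(0.00125)³ / ((4.21×10⁻⁴)·(3.04×10⁻⁴)) = 0.00430
ΔG = RT ln(Qc/Kc) = (8.314 J mol⁻¹ K⁻¹)(950 K) × ln(0.00430/0.00103)
   = (7.898 kJ/mol)(1.429) = 11.3 kJ/mol
ΔG > 0, so the forward reaction is non-spontaneous (proceeds in reverse).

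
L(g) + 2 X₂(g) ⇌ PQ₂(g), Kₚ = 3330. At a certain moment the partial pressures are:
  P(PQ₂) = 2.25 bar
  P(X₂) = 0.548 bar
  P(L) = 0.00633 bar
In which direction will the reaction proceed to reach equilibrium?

in the forward direction

Qₚ = P(PQ₂) / (P(L)·P(X₂)²) = (2.25) / ((0.00633)·(0.548)²) = 1180
Qₚ = 1180 < Kₚ = 3330, so the forward reaction proceeds.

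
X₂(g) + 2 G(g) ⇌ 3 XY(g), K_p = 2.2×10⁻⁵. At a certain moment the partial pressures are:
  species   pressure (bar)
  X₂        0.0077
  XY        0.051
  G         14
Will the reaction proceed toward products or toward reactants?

Q_p = P(XY)³ / (P(X₂)·P(G)²) = (0.051)³ / ((0.0077)·(14)²) = 8.8×10⁻⁵
Q_p = 8.8×10⁻⁵ > K_p = 2.2×10⁻⁵, so the reverse reaction proceeds.

toward reactants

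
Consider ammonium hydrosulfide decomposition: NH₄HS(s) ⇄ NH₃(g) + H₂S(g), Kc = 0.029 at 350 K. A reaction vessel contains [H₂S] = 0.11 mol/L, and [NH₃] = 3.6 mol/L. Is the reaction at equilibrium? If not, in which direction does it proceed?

(NH₄HS is a pure solid — omitted from Qc.)
Qc = [NH₃]·[H₂S] = (3.6)·(0.11) = 0.40
Qc = 0.40 > Kc = 0.029, so the reverse reaction proceeds.

reverse (toward reactants)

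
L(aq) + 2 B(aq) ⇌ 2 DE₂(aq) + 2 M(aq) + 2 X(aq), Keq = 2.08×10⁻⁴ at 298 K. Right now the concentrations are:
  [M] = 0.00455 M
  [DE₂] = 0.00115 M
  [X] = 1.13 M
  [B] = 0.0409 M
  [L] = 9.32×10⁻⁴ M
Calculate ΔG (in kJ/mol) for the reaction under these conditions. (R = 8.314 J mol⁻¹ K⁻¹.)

ΔG = -5.52 kJ/mol

Q = [DE₂]²·[M]²·[X]² / ([L]·[B]²) = (0.00115)²·(0.00455)²·(1.13)² / ((9.32×10⁻⁴)·(0.0409)²) = 2.24×10⁻⁵
ΔG = RT ln(Q/Keq) = (8.314 J mol⁻¹ K⁻¹)(298 K) × ln(2.24×10⁻⁵/2.08×10⁻⁴)
   = (2.478 kJ/mol)(-2.228) = -5.52 kJ/mol
ΔG < 0, so the forward reaction is spontaneous (proceeds forward).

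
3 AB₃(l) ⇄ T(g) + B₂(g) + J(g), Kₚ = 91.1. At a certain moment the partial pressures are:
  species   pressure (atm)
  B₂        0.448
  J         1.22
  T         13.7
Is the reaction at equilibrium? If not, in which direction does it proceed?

(AB₃ is a pure liquid — omitted from Qₚ.)
Qₚ = P(T)·P(B₂)·P(J) = (13.7)·(0.448)·(1.22) = 7.49
Qₚ = 7.49 < Kₚ = 91.1, so the forward reaction proceeds.

to the right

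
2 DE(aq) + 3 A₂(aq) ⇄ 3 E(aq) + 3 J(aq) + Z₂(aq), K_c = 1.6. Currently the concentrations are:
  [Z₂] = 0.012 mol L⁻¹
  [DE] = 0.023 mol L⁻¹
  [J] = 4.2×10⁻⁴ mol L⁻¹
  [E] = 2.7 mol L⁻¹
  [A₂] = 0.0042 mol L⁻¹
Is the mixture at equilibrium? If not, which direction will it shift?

Q_c = [E]³·[J]³·[Z₂] / ([DE]²·[A₂]³) = (2.7)³·(4.2×10⁻⁴)³·(0.012) / ((0.023)²·(0.0042)³) = 0.45
Q_c = 0.45 < K_c = 1.6: net forward reaction.

no; Q < K, reaction proceeds forward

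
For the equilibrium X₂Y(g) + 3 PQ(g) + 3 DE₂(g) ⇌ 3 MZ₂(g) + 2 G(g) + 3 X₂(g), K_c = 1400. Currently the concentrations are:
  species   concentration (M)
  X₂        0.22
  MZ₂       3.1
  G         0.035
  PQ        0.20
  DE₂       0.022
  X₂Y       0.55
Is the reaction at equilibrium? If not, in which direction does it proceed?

Q_c = [MZ₂]³·[G]²·[X₂]³ / ([X₂Y]·[PQ]³·[DE₂]³) = (3.1)³·(0.035)²·(0.22)³ / ((0.55)·(0.20)³·(0.022)³) = 8300
Q_c = 8300 > K_c = 1400, so the reverse reaction proceeds.

toward reactants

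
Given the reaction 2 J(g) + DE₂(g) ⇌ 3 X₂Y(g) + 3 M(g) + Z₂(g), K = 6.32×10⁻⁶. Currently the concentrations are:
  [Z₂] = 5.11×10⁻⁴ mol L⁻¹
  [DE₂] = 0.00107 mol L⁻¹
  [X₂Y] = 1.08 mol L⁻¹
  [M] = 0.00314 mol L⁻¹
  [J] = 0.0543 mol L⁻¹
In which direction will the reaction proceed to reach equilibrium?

no net change (already at equilibrium)

Q = [X₂Y]³·[M]³·[Z₂] / ([J]²·[DE₂]) = (1.08)³·(0.00314)³·(5.11×10⁻⁴) / ((0.0543)²·(0.00107)) = 6.32×10⁻⁶
Q = 6.32×10⁻⁶ = K, so the system is already at equilibrium.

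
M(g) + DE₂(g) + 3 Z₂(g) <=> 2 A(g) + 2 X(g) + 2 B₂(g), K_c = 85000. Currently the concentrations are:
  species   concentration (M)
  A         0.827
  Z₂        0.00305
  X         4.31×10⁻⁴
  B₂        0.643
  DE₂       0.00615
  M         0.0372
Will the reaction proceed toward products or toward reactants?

in the forward direction

Q_c = [A]²·[X]²·[B₂]² / ([M]·[DE₂]·[Z₂]³) = (0.827)²·(4.31×10⁻⁴)²·(0.643)² / ((0.0372)·(0.00615)·(0.00305)³) = 8090
Q_c = 8090 < K_c = 85000, so the forward reaction proceeds.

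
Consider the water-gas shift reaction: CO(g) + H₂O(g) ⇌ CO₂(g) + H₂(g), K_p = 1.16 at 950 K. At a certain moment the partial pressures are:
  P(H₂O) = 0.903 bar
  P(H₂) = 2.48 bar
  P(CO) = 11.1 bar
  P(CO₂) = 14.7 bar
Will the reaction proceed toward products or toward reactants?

Q_p = P(CO₂)·P(H₂) / (P(CO)·P(H₂O)) = (14.7)·(2.48) / ((11.1)·(0.903)) = 3.64
Q_p = 3.64 > K_p = 1.16, so the reverse reaction proceeds.

reverse (toward reactants)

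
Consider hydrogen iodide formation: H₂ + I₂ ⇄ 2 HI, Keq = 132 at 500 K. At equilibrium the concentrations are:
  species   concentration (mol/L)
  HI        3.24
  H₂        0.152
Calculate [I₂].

[I₂] = 0.523 mol/L

At equilibrium, Keq = [HI]² / ([H₂]·[I₂]) = 132.
(3.24)² / ((0.152)·([I₂])) = 132
[I₂] = 0.523 mol/L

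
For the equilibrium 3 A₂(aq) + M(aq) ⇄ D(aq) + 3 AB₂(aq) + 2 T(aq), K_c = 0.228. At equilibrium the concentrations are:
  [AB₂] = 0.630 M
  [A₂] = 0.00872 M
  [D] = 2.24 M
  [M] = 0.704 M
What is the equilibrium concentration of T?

[T] = 4.36×10⁻⁴ M

At equilibrium, K_c = [D]·[AB₂]³·[T]² / ([A₂]³·[M]) = 0.228.
(2.24)·(0.630)³·([T])² / ((0.00872)³·(0.704)) = 0.228
[T]² = 1.90×10⁻⁷ ⇒ [T] = 4.36×10⁻⁴ M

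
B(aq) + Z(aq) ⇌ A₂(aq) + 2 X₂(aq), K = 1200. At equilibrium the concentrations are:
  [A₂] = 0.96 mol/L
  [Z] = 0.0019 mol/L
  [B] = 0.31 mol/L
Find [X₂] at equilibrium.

[X₂] = 0.86 mol/L

At equilibrium, K = [A₂]·[X₂]² / ([B]·[Z]) = 1200.
(0.96)·([X₂])² / ((0.31)·(0.0019)) = 1200
[X₂]² = 0.736 ⇒ [X₂] = 0.86 mol/L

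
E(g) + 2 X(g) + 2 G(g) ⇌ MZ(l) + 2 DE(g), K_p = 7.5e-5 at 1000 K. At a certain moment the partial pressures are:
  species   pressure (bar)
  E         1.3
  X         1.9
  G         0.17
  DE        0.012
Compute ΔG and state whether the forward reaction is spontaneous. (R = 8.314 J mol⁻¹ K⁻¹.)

ΔG = 22.0 kJ/mol; the forward reaction is non-spontaneous

(MZ is a pure liquid — omitted from Q_p.)
Q_p = P(DE)² / (P(E)·P(X)²·P(G)²) = (0.012)² / ((1.3)·(1.9)²·(0.17)²) = 0.00106
ΔG = RT ln(Q_p/K_p) = (8.314 J mol⁻¹ K⁻¹)(1000 K) × ln(0.00106/7.5e-5)
   = (8.314 kJ/mol)(2.649) = 22.0 kJ/mol
ΔG > 0, so the forward reaction is non-spontaneous (proceeds in reverse).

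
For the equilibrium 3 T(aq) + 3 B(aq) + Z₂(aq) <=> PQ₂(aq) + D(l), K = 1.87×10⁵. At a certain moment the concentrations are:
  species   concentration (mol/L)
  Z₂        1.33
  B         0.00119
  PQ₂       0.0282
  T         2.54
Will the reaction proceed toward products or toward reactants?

(D is a pure liquid — omitted from Q.)
Q = [PQ₂] / ([T]³·[B]³·[Z₂]) = (0.0282) / ((2.54)³·(0.00119)³·(1.33)) = 7.68×10⁵
Q = 7.68×10⁵ > K = 1.87×10⁵, so the reverse reaction proceeds.

toward reactants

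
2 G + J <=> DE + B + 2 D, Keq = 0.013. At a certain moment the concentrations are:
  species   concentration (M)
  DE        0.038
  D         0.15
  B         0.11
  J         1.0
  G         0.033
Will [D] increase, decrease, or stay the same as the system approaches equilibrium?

Q = [DE]·[B]·[D]² / ([G]²·[J]) = (0.038)·(0.11)·(0.15)² / ((0.033)²·(1.0)) = 0.086
Q = 0.086 > Keq = 0.013: net reverse reaction.
D is a product, so it decreases.

decrease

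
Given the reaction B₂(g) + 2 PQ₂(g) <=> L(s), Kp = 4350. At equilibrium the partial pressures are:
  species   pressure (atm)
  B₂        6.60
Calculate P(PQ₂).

(L is a pure solid — omitted from Kp.)
At equilibrium, Kp = 1 / (P(B₂)·P(PQ₂)²) = 4350.
1 / ((6.60)·(P(PQ₂))²) = 4350
P(PQ₂)² = 3.48×10⁻⁵ ⇒ P(PQ₂) = 0.00590 atm

P(PQ₂) = 0.00590 atm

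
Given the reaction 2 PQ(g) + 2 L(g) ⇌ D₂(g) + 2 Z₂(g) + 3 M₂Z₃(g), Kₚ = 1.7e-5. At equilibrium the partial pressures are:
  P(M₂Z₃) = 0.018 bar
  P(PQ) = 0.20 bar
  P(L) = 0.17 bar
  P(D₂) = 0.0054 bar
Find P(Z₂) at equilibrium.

P(Z₂) = 0.79 bar

At equilibrium, Kₚ = P(D₂)·P(Z₂)²·P(M₂Z₃)³ / (P(PQ)²·P(L)²) = 1.7e-5.
(0.0054)·(P(Z₂))²·(0.018)³ / ((0.20)²·(0.17)²) = 1.7e-5
P(Z₂)² = 0.624 ⇒ P(Z₂) = 0.79 bar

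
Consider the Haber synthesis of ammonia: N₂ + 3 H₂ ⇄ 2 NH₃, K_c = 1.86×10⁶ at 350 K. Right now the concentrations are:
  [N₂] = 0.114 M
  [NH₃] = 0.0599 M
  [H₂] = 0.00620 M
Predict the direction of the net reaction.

to the right

Q_c = [NH₃]² / ([N₂]·[H₂]³) = (0.0599)² / ((0.114)·(0.00620)³) = 1.32×10⁵
Q_c = 1.32×10⁵ < K_c = 1.86×10⁶, so the forward reaction proceeds.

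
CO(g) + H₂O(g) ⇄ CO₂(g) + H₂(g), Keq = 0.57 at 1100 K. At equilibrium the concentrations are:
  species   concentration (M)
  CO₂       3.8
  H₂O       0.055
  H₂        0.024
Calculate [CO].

At equilibrium, Keq = [CO₂]·[H₂] / ([CO]·[H₂O]) = 0.57.
(3.8)·(0.024) / (([CO])·(0.055)) = 0.57
[CO] = 2.91 = 2.9 M

[CO] = 2.9 M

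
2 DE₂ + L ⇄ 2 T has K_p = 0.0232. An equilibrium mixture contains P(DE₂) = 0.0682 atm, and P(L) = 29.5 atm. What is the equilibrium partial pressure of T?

At equilibrium, K_p = P(T)² / (P(DE₂)²·P(L)) = 0.0232.
(P(T))² / ((0.0682)²·(29.5)) = 0.0232
P(T)² = 0.00318 ⇒ P(T) = 0.0564 atm

P(T) = 0.0564 atm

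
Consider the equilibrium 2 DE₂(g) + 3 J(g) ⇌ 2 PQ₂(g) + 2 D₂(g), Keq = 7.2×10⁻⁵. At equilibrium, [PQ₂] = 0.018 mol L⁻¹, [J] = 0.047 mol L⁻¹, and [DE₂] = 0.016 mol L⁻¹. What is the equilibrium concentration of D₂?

At equilibrium, Keq = [PQ₂]²·[D₂]² / ([DE₂]²·[J]³) = 7.2×10⁻⁵.
(0.018)²·([D₂])² / ((0.016)²·(0.047)³) = 7.2×10⁻⁵
[D₂]² = 5.91×10⁻⁹ ⇒ [D₂] = 7.7×10⁻⁵ mol L⁻¹

[D₂] = 7.7×10⁻⁵ mol L⁻¹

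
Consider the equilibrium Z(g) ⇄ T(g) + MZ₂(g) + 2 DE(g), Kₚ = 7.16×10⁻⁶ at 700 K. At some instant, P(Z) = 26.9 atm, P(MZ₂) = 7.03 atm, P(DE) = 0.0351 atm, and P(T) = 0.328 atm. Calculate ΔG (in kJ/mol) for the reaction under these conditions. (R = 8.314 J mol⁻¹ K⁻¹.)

ΔG = 15.7 kJ/mol

Qₚ = P(T)·P(MZ₂)·P(DE)² / P(Z) = (0.328)·(7.03)·(0.0351)² / (26.9) = 1.06×10⁻⁴
ΔG = RT ln(Qₚ/Kₚ) = (8.314 J mol⁻¹ K⁻¹)(700 K) × ln(1.06×10⁻⁴/7.16×10⁻⁶)
   = (5.820 kJ/mol)(2.695) = 15.7 kJ/mol
ΔG > 0, so the forward reaction is non-spontaneous (proceeds in reverse).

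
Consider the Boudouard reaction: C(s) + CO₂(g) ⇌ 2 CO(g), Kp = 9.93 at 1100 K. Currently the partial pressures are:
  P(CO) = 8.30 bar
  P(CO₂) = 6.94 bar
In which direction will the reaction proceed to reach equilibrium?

(C is a pure solid — omitted from Qp.)
Qp = P(CO)² / P(CO₂) = (8.30)² / (6.94) = 9.93
Qp = 9.93 = Kp, so the system is already at equilibrium.

neither direction; the system is at equilibrium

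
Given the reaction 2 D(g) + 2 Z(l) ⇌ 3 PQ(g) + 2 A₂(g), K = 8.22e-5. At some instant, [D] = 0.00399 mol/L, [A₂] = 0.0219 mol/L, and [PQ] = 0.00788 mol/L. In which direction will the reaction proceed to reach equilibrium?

(Z is a pure liquid — omitted from Q.)
Q = [PQ]³·[A₂]² / [D]² = (0.00788)³·(0.0219)² / (0.00399)² = 1.47e-5
Q = 1.47e-5 < K = 8.22e-5, so the forward reaction proceeds.

in the forward direction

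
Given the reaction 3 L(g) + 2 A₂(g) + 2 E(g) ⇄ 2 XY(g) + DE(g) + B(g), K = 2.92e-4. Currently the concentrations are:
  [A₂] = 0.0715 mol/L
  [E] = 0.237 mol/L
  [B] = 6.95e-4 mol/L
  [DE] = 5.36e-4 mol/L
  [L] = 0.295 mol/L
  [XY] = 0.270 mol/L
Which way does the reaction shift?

toward reactants

Q = [XY]²·[DE]·[B] / ([L]³·[A₂]²·[E]²) = (0.270)²·(5.36e-4)·(6.95e-4) / ((0.295)³·(0.0715)²·(0.237)²) = 0.00368
Q = 0.00368 > K = 2.92e-4, so the reverse reaction proceeds.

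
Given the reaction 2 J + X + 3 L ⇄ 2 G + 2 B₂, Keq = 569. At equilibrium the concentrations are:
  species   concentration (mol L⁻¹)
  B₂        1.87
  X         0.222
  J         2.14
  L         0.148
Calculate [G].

[G] = 0.732 mol L⁻¹

At equilibrium, Keq = [G]²·[B₂]² / ([J]²·[X]·[L]³) = 569.
([G])²·(1.87)² / ((2.14)²·(0.222)·(0.148)³) = 569
[G]² = 0.536 ⇒ [G] = 0.732 mol L⁻¹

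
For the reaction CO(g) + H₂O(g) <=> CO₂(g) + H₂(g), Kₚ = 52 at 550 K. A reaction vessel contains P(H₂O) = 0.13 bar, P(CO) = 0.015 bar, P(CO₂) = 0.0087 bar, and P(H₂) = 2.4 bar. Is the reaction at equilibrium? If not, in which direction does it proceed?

in the forward direction

Qₚ = P(CO₂)·P(H₂) / (P(CO)·P(H₂O)) = (0.0087)·(2.4) / ((0.015)·(0.13)) = 11
Qₚ = 11 < Kₚ = 52, so the forward reaction proceeds.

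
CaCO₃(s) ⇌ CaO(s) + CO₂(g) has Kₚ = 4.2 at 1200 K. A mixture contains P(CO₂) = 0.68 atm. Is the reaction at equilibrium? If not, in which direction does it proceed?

(CaCO₃, CaO are pure solids — omitted from Qₚ.)
Qₚ = P(CO₂) = 0.68
Qₚ = 0.68 < Kₚ = 4.2, so the forward reaction proceeds.

in the forward direction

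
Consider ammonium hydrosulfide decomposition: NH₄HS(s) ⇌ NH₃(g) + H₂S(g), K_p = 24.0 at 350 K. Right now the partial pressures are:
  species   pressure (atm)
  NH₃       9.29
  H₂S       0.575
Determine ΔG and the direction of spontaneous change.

ΔG = -4.37 kJ/mol; the forward reaction is spontaneous

(NH₄HS is a pure solid — omitted from Q_p.)
Q_p = P(NH₃)·P(H₂S) = (9.29)·(0.575) = 5.34
ΔG = RT ln(Q_p/K_p) = (8.314 J mol⁻¹ K⁻¹)(350 K) × ln(5.34/24.0)
   = (2.910 kJ/mol)(-1.503) = -4.37 kJ/mol
ΔG < 0, so the forward reaction is spontaneous (proceeds forward).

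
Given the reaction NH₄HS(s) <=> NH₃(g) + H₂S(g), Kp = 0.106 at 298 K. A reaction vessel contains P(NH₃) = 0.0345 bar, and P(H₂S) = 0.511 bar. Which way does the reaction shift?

forward (toward products)

(NH₄HS is a pure solid — omitted from Qp.)
Qp = P(NH₃)·P(H₂S) = (0.0345)·(0.511) = 0.0176
Qp = 0.0176 < Kp = 0.106, so the forward reaction proceeds.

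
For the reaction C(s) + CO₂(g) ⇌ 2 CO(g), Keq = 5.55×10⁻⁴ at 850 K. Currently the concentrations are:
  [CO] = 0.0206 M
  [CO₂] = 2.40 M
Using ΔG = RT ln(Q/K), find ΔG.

(C is a pure solid — omitted from Q.)
Q = [CO]² / [CO₂] = (0.0206)² / (2.40) = 1.77×10⁻⁴
ΔG = RT ln(Q/Keq) = (8.314 J mol⁻¹ K⁻¹)(850 K) × ln(1.77×10⁻⁴/5.55×10⁻⁴)
   = (7.067 kJ/mol)(-1.143) = -8.08 kJ/mol
ΔG < 0, so the forward reaction is spontaneous (proceeds forward).

ΔG = -8.08 kJ/mol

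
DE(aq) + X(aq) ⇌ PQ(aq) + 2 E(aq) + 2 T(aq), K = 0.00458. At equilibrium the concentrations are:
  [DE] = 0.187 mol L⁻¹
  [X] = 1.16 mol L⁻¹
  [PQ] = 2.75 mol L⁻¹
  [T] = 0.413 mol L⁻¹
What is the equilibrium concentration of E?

At equilibrium, K = [PQ]·[E]²·[T]² / ([DE]·[X]) = 0.00458.
(2.75)·([E])²·(0.413)² / ((0.187)·(1.16)) = 0.00458
[E]² = 0.00212 ⇒ [E] = 0.0460 mol L⁻¹

[E] = 0.0460 mol L⁻¹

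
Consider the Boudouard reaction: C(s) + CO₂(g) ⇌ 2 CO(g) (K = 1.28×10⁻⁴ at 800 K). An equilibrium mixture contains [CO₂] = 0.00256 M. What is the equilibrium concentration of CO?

[CO] = 5.72×10⁻⁴ M

(C is a pure solid — omitted from K.)
At equilibrium, K = [CO]² / [CO₂] = 1.28×10⁻⁴.
([CO])² / (0.00256) = 1.28×10⁻⁴
[CO]² = 3.28×10⁻⁷ ⇒ [CO] = 5.72×10⁻⁴ M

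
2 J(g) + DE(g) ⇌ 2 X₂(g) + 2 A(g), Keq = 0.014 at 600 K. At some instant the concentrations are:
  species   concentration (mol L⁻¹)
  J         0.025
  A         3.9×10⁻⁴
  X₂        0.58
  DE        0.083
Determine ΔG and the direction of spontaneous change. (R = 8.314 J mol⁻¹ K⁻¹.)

ΔG = -13.2 kJ/mol; the forward reaction is spontaneous

Q = [X₂]²·[A]² / ([J]²·[DE]) = (0.58)²·(3.9×10⁻⁴)² / ((0.025)²·(0.083)) = 9.86×10⁻⁴
ΔG = RT ln(Q/Keq) = (8.314 J mol⁻¹ K⁻¹)(600 K) × ln(9.86×10⁻⁴/0.014)
   = (4.988 kJ/mol)(-2.653) = -13.2 kJ/mol
ΔG < 0, so the forward reaction is spontaneous (proceeds forward).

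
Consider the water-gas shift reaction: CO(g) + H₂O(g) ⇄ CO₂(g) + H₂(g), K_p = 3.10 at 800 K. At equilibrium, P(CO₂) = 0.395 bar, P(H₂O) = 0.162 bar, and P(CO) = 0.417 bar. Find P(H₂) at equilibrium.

At equilibrium, K_p = P(CO₂)·P(H₂) / (P(CO)·P(H₂O)) = 3.10.
(0.395)·(P(H₂)) / ((0.417)·(0.162)) = 3.10
P(H₂) = 0.530 bar

P(H₂) = 0.530 bar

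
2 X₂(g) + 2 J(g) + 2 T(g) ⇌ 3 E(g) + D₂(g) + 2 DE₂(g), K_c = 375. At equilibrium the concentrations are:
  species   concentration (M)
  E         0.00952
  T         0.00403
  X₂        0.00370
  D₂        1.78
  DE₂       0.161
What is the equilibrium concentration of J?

[J] = 0.691 M

At equilibrium, K_c = [E]³·[D₂]·[DE₂]² / ([X₂]²·[J]²·[T]²) = 375.
(0.00952)³·(1.78)·(0.161)² / ((0.00370)²·([J])²·(0.00403)²) = 375
[J]² = 0.477 ⇒ [J] = 0.691 M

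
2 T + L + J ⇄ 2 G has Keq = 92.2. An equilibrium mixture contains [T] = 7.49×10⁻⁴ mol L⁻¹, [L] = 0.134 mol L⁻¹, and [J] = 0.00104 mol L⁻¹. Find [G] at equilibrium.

[G] = 8.49×10⁻⁵ mol L⁻¹

At equilibrium, Keq = [G]² / ([T]²·[L]·[J]) = 92.2.
([G])² / ((7.49×10⁻⁴)²·(0.134)·(0.00104)) = 92.2
[G]² = 7.21×10⁻⁹ ⇒ [G] = 8.49×10⁻⁵ mol L⁻¹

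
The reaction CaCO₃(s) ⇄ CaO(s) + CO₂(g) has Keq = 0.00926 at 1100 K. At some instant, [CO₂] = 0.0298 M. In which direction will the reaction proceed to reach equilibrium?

(CaCO₃, CaO are pure solids — omitted from Q.)
Q = [CO₂] = 0.0298
Q = 0.0298 > Keq = 0.00926, so the reverse reaction proceeds.

reverse (toward reactants)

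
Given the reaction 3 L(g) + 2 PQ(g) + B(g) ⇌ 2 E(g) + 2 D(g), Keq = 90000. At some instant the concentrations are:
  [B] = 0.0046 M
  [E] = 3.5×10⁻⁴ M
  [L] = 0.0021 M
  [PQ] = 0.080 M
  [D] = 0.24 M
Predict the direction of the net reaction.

in the forward direction

Q = [E]²·[D]² / ([L]³·[PQ]²·[B]) = (3.5×10⁻⁴)²·(0.24)² / ((0.0021)³·(0.080)²·(0.0046)) = 26000
Q = 26000 < Keq = 90000, so the forward reaction proceeds.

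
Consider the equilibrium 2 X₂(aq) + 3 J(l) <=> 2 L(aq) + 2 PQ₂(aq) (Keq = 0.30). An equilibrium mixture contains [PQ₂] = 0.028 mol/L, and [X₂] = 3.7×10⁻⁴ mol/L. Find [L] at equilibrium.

[L] = 0.0072 mol/L

(J is a pure liquid — omitted from Keq.)
At equilibrium, Keq = [L]²·[PQ₂]² / [X₂]² = 0.30.
([L])²·(0.028)² / (3.7×10⁻⁴)² = 0.30
[L]² = 5.24×10⁻⁵ ⇒ [L] = 0.0072 mol/L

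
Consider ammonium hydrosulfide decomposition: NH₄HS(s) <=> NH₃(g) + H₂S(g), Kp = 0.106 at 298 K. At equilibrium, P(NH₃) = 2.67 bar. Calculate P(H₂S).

(NH₄HS is a pure solid — omitted from Kp.)
At equilibrium, Kp = P(NH₃)·P(H₂S) = 0.106.
(2.67)·(P(H₂S)) = 0.106
P(H₂S) = 0.0397 bar

P(H₂S) = 0.0397 bar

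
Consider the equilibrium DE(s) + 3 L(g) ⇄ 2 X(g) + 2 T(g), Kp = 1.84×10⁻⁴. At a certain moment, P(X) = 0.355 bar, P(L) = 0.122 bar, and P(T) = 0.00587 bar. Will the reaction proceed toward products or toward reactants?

(DE is a pure solid — omitted from Qp.)
Qp = P(X)²·P(T)² / P(L)³ = (0.355)²·(0.00587)² / (0.122)³ = 0.00239
Qp = 0.00239 > Kp = 1.84×10⁻⁴, so the reverse reaction proceeds.

to the left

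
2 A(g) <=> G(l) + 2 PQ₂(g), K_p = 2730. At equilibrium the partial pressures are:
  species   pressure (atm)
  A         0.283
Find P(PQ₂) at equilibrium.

(G is a pure liquid — omitted from K_p.)
At equilibrium, K_p = P(PQ₂)² / P(A)² = 2730.
(P(PQ₂))² / (0.283)² = 2730
P(PQ₂)² = 219 ⇒ P(PQ₂) = 14.8 atm

P(PQ₂) = 14.8 atm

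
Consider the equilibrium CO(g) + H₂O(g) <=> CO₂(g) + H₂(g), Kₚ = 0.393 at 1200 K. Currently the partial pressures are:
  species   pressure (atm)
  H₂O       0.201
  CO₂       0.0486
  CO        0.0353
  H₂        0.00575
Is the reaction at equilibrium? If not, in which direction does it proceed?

Qₚ = P(CO₂)·P(H₂) / (P(CO)·P(H₂O)) = (0.0486)·(0.00575) / ((0.0353)·(0.201)) = 0.0394
Qₚ = 0.0394 < Kₚ = 0.393, so the forward reaction proceeds.

in the forward direction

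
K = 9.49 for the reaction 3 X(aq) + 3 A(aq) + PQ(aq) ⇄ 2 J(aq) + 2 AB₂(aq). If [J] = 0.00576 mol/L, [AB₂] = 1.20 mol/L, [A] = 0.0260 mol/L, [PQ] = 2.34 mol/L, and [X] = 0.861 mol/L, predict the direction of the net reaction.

Q = [J]²·[AB₂]² / ([X]³·[A]³·[PQ]) = (0.00576)²·(1.20)² / ((0.861)³·(0.0260)³·(2.34)) = 1.82
Q = 1.82 < K = 9.49, so the forward reaction proceeds.

in the forward direction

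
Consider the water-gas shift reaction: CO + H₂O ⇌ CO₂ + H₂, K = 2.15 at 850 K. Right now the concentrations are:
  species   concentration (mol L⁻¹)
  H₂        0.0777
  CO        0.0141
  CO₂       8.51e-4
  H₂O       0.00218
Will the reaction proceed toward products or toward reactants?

neither direction; the system is at equilibrium

Q = [CO₂]·[H₂] / ([CO]·[H₂O]) = (8.51e-4)·(0.0777) / ((0.0141)·(0.00218)) = 2.15
Q = 2.15 = K, so the system is already at equilibrium.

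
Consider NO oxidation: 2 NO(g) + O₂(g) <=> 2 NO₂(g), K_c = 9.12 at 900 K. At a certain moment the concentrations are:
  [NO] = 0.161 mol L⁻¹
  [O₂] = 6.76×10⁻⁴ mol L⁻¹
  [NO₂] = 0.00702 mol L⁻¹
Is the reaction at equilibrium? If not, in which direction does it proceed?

to the right

Q_c = [NO₂]² / ([NO]²·[O₂]) = (0.00702)² / ((0.161)²·(6.76×10⁻⁴)) = 2.81
Q_c = 2.81 < K_c = 9.12, so the forward reaction proceeds.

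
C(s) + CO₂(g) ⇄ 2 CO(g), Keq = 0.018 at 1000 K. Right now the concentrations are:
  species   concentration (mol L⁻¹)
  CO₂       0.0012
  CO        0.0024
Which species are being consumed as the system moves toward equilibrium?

C, CO₂ (reactants)

(C is a pure solid — omitted from Q.)
Q = [CO]² / [CO₂] = (0.0024)² / (0.0012) = 0.0048
Q = 0.0048 < Keq = 0.018: net forward reaction.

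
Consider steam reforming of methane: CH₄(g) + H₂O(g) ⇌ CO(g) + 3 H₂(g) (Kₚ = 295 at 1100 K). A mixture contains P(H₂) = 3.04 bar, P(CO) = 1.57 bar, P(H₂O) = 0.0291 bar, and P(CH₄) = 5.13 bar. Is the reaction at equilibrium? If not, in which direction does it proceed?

no net change (already at equilibrium)

Qₚ = P(CO)·P(H₂)³ / (P(CH₄)·P(H₂O)) = (1.57)·(3.04)³ / ((5.13)·(0.0291)) = 295
Qₚ = 295 = Kₚ, so the system is already at equilibrium.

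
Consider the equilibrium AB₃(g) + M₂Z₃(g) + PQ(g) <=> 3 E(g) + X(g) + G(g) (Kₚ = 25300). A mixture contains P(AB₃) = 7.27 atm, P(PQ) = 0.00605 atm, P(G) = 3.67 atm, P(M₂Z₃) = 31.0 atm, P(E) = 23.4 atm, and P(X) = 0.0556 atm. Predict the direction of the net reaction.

forward (toward products)

Qₚ = P(E)³·P(X)·P(G) / (P(AB₃)·P(M₂Z₃)·P(PQ)) = (23.4)³·(0.0556)·(3.67) / ((7.27)·(31.0)·(0.00605)) = 1920
Qₚ = 1920 < Kₚ = 25300, so the forward reaction proceeds.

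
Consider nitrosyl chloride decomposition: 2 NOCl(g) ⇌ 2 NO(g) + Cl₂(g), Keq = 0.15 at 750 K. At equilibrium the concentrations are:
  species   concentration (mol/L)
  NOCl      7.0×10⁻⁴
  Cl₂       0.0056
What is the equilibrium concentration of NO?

At equilibrium, Keq = [NO]²·[Cl₂] / [NOCl]² = 0.15.
([NO])²·(0.0056) / (7.0×10⁻⁴)² = 0.15
[NO]² = 1.31×10⁻⁵ ⇒ [NO] = 0.0036 mol/L

[NO] = 0.0036 mol/L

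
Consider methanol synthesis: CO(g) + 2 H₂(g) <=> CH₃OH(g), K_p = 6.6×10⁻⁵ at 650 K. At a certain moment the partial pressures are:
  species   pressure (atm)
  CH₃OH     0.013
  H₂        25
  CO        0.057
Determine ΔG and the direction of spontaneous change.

ΔG = 9.24 kJ/mol; the forward reaction is non-spontaneous

Q_p = P(CH₃OH) / (P(CO)·P(H₂)²) = (0.013) / ((0.057)·(25)²) = 3.65×10⁻⁴
ΔG = RT ln(Q_p/K_p) = (8.314 J mol⁻¹ K⁻¹)(650 K) × ln(3.65×10⁻⁴/6.6×10⁻⁵)
   = (5.404 kJ/mol)(1.710) = 9.24 kJ/mol
ΔG > 0, so the forward reaction is non-spontaneous (proceeds in reverse).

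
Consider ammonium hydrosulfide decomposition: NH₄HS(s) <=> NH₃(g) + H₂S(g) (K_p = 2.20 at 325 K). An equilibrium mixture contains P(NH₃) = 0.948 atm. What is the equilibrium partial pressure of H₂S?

(NH₄HS is a pure solid — omitted from K_p.)
At equilibrium, K_p = P(NH₃)·P(H₂S) = 2.20.
(0.948)·(P(H₂S)) = 2.20
P(H₂S) = 2.32 atm

P(H₂S) = 2.32 atm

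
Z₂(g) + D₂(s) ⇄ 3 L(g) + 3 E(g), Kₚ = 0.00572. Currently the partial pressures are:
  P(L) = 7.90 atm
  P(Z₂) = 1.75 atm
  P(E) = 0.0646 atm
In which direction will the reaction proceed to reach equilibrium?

in the reverse direction

(D₂ is a pure solid — omitted from Qₚ.)
Qₚ = P(L)³·P(E)³ / P(Z₂) = (7.90)³·(0.0646)³ / (1.75) = 0.0760
Qₚ = 0.0760 > Kₚ = 0.00572, so the reverse reaction proceeds.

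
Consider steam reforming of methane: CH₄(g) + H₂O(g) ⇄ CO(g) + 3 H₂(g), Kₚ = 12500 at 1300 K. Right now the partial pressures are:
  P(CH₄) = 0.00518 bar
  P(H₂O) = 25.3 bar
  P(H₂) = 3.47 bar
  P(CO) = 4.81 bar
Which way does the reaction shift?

to the right

Qₚ = P(CO)·P(H₂)³ / (P(CH₄)·P(H₂O)) = (4.81)·(3.47)³ / ((0.00518)·(25.3)) = 1530
Qₚ = 1530 < Kₚ = 12500, so the forward reaction proceeds.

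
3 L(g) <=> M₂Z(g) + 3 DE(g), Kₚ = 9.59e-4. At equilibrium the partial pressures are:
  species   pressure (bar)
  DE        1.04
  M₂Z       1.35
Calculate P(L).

At equilibrium, Kₚ = P(M₂Z)·P(DE)³ / P(L)³ = 9.59e-4.
(1.35)·(1.04)³ / (P(L))³ = 9.59e-4
P(L)³ = 1580 ⇒ P(L) = 11.7 bar

P(L) = 11.7 bar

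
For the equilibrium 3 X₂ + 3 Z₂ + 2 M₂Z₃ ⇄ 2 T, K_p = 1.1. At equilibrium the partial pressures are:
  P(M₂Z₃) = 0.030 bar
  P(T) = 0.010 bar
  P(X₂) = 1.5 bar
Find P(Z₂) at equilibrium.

P(Z₂) = 0.31 bar

At equilibrium, K_p = P(T)² / (P(X₂)³·P(Z₂)³·P(M₂Z₃)²) = 1.1.
(0.010)² / ((1.5)³·(P(Z₂))³·(0.030)²) = 1.1
P(Z₂)³ = 0.0299 ⇒ P(Z₂) = 0.31 bar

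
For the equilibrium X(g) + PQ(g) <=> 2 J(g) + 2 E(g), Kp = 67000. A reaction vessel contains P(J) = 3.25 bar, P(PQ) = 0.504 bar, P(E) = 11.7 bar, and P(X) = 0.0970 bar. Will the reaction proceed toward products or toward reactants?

in the forward direction

Qp = P(J)²·P(E)² / (P(X)·P(PQ)) = (3.25)²·(11.7)² / ((0.0970)·(0.504)) = 29600
Qp = 29600 < Kp = 67000, so the forward reaction proceeds.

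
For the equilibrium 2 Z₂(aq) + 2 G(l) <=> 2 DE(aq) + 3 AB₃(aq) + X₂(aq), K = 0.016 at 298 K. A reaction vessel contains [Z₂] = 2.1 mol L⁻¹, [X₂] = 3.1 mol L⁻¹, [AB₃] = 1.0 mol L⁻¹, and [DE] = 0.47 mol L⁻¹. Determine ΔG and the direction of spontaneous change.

(G is a pure liquid — omitted from Q.)
Q = [DE]²·[AB₃]³·[X₂] / [Z₂]² = (0.47)²·(1.0)³·(3.1) / (2.1)² = 0.155
ΔG = RT ln(Q/K) = (8.314 J mol⁻¹ K⁻¹)(298 K) × ln(0.155/0.016)
   = (2.478 kJ/mol)(2.271) = 5.63 kJ/mol
ΔG > 0, so the forward reaction is non-spontaneous (proceeds in reverse).

ΔG = 5.63 kJ/mol; the forward reaction is non-spontaneous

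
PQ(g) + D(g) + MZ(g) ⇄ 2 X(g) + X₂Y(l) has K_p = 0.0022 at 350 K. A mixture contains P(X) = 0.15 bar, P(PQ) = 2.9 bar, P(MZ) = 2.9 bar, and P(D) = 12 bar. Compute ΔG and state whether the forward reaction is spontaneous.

(X₂Y is a pure liquid — omitted from Q_p.)
Q_p = P(X)² / (P(PQ)·P(D)·P(MZ)) = (0.15)² / ((2.9)·(12)·(2.9)) = 2.23e-4
ΔG = RT ln(Q_p/K_p) = (8.314 J mol⁻¹ K⁻¹)(350 K) × ln(2.23e-4/0.0022)
   = (2.910 kJ/mol)(-2.289) = -6.66 kJ/mol
ΔG < 0, so the forward reaction is spontaneous (proceeds forward).

ΔG = -6.66 kJ/mol; the forward reaction is spontaneous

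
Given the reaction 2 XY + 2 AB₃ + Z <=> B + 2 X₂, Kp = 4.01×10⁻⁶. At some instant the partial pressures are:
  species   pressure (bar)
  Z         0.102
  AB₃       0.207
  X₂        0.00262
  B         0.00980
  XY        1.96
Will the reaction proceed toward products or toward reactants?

neither direction; the system is at equilibrium

Qp = P(B)·P(X₂)² / (P(XY)²·P(AB₃)²·P(Z)) = (0.00980)·(0.00262)² / ((1.96)²·(0.207)²·(0.102)) = 4.01×10⁻⁶
Qp = 4.01×10⁻⁶ = Kp, so the system is already at equilibrium.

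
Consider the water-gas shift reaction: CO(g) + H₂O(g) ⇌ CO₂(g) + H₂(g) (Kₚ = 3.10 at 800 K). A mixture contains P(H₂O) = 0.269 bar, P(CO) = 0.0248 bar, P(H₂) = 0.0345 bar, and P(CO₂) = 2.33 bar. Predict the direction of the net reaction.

Qₚ = P(CO₂)·P(H₂) / (P(CO)·P(H₂O)) = (2.33)·(0.0345) / ((0.0248)·(0.269)) = 12.0
Qₚ = 12.0 > Kₚ = 3.10, so the reverse reaction proceeds.

toward reactants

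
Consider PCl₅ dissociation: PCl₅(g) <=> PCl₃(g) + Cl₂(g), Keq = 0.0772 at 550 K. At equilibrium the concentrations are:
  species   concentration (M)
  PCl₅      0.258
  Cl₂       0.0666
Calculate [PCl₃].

[PCl₃] = 0.299 M

At equilibrium, Keq = [PCl₃]·[Cl₂] / [PCl₅] = 0.0772.
([PCl₃])·(0.0666) / (0.258) = 0.0772
[PCl₃] = 0.299 M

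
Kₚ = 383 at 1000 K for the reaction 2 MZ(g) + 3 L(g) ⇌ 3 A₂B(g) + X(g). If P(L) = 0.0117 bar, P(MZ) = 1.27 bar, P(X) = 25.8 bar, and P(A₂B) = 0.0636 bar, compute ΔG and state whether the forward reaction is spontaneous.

Qₚ = P(A₂B)³·P(X) / (P(MZ)²·P(L)³) = (0.0636)³·(25.8) / ((1.27)²·(0.0117)³) = 2570
ΔG = RT ln(Qₚ/Kₚ) = (8.314 J mol⁻¹ K⁻¹)(1000 K) × ln(2570/383)
   = (8.314 kJ/mol)(1.904) = 15.8 kJ/mol
ΔG > 0, so the forward reaction is non-spontaneous (proceeds in reverse).

ΔG = 15.8 kJ/mol; the forward reaction is non-spontaneous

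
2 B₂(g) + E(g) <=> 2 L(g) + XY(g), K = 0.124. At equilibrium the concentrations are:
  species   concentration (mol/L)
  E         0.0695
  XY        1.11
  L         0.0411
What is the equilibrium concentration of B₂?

At equilibrium, K = [L]²·[XY] / ([B₂]²·[E]) = 0.124.
(0.0411)²·(1.11) / (([B₂])²·(0.0695)) = 0.124
[B₂]² = 0.218 ⇒ [B₂] = 0.466 mol/L

[B₂] = 0.466 mol/L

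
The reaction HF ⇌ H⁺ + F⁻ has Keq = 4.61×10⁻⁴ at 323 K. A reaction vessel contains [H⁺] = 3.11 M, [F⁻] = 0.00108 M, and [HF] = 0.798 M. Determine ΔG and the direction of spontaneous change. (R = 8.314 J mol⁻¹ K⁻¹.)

Q = [H⁺]·[F⁻] / [HF] = (3.11)·(0.00108) / (0.798) = 0.00421
ΔG = RT ln(Q/Keq) = (8.314 J mol⁻¹ K⁻¹)(323 K) × ln(0.00421/4.61×10⁻⁴)
   = (2.685 kJ/mol)(2.212) = 5.94 kJ/mol
ΔG > 0, so the forward reaction is non-spontaneous (proceeds in reverse).

ΔG = 5.94 kJ/mol; the forward reaction is non-spontaneous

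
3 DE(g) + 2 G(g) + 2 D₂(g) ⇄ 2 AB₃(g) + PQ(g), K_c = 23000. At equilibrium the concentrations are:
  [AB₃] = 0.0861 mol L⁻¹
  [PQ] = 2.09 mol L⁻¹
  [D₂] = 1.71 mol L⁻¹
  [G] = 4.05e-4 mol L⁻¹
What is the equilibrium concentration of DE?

[DE] = 1.12 mol L⁻¹

At equilibrium, K_c = [AB₃]²·[PQ] / ([DE]³·[G]²·[D₂]²) = 23000.
(0.0861)²·(2.09) / (([DE])³·(4.05e-4)²·(1.71)²) = 23000
[DE]³ = 1.40 ⇒ [DE] = 1.12 mol L⁻¹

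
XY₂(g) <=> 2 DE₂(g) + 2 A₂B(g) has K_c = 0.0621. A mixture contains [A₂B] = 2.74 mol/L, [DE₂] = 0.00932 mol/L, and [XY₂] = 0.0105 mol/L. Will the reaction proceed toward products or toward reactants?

no net change (already at equilibrium)

Q_c = [DE₂]²·[A₂B]² / [XY₂] = (0.00932)²·(2.74)² / (0.0105) = 0.0621
Q_c = 0.0621 = K_c, so the system is already at equilibrium.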